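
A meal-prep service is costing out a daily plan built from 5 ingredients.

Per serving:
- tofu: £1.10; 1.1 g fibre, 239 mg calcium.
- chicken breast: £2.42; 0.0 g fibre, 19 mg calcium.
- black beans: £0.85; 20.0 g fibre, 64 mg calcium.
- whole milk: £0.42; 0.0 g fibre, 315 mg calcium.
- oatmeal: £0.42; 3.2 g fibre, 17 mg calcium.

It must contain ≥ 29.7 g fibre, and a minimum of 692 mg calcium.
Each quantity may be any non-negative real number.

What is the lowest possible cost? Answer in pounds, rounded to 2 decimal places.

Let x1 = servings of tofu, x2 = servings of chicken breast, x3 = servings of black beans, x4 = servings of whole milk, x5 = servings of oatmeal.
Minimize 1.1x1 + 2.42x2 + 0.85x3 + 0.42x4 + 0.42x5 subject to:
  1.1x1 + 20x3 + 3.2x5 ≥ 29.7   (fibre)
  239x1 + 19x2 + 64x3 + 315x4 + 17x5 ≥ 692   (calcium)
  x1, x2, x3, x4, x5 ≥ 0.
The minimum-cost mix takes nothing from tofu, chicken breast, oatmeal — only black beans, whole milk. There the fibre and calcium constraints are tight.
That vertex is x3 = 1.485, x4 = 1.895.
Cost = 0.85·1.485 + 0.42·1.895 = 2.0582.

£2.06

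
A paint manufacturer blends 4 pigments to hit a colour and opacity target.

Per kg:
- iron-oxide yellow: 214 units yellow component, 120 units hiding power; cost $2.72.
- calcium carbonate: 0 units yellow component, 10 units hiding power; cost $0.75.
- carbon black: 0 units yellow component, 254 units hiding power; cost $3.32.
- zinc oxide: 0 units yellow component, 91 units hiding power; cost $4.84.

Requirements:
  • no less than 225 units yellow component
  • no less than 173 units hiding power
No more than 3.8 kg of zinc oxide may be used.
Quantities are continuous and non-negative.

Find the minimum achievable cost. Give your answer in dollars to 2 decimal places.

$3.47

Set it up as a linear program. Let x1 = kg of iron-oxide yellow, x2 = kg of calcium carbonate, x3 = kg of carbon black, x4 = kg of zinc oxide.
min 2.72x1 + 0.75x2 + 3.32x3 + 4.84x4 s.t.:
  214x1 ≥ 225   (yellow component)
  120x1 + 10x2 + 254x3 + 91x4 ≥ 173   (hiding power)
  x4 ≤ 3.8
  x1, x2, x3, x4 ≥ 0.
The optimal basis is {iron-oxide yellow, carbon black}; calcium carbonate, zinc oxide drop out. The yellow component and hiding power requirements are met with equality.
That vertex is x1 = 1.051, x3 = 0.1844.
Hence cost = 2.72·1.051 + 3.32·0.1844 = $3.4709.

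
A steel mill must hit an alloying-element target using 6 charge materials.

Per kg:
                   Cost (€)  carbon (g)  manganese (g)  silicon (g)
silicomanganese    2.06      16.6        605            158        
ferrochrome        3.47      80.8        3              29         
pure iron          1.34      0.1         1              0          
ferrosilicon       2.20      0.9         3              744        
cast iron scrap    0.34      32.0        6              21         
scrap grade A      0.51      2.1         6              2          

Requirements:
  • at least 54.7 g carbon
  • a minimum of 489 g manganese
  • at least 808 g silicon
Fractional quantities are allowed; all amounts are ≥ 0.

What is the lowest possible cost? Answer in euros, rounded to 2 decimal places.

€4.00

Treat it as an LP. Let x1 = kg of silicomanganese, x2 = kg of ferrochrome, x3 = kg of pure iron, x4 = kg of ferrosilicon, x5 = kg of cast iron scrap, x6 = kg of scrap grade A.
min 2.06x1 + 3.47x2 + 1.34x3 + 2.2x4 + 0.34x5 + 0.51x6 subject to:
  16.6x1 + 80.8x2 + 0.1x3 + 0.9x4 + 32x5 + 2.1x6 ≥ 54.7   (carbon)
  605x1 + 3x2 + 1x3 + 3x4 + 6x5 + 6x6 ≥ 489   (manganese)
  158x1 + 29x2 + 744x4 + 21x5 + 2x6 ≥ 808   (silicon)
  x1, x2, x3, x4, x5, x6 ≥ 0.
The minimum-cost mix takes nothing from ferrochrome, pure iron, scrap grade A — only silicomanganese, ferrosilicon, cast iron scrap. Binding constraints: carbon, manganese, silicon.
That vertex is x1 = 0.7913, x4 = 0.882, x5 = 1.274.
Cost = 2.06·0.7913 + 2.2·0.882 + 0.34·1.274 = 4.0036.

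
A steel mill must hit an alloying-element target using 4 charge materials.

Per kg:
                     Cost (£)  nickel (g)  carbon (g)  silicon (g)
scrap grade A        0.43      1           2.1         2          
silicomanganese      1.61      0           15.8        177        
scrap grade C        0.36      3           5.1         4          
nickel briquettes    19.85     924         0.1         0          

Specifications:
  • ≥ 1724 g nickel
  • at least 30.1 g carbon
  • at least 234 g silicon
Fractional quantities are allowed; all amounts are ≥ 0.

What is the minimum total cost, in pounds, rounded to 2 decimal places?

This is a linear program. Let x1 = kg of scrap grade A, x2 = kg of silicomanganese, x3 = kg of scrap grade C, x4 = kg of nickel briquettes.
min 0.43x1 + 1.61x2 + 0.36x3 + 19.85x4 with:
  1x1 + 3x3 + 924x4 ≥ 1724   (nickel)
  2.1x1 + 15.8x2 + 5.1x3 + 0.1x4 ≥ 30.1   (carbon)
  2x1 + 177x2 + 4x3 ≥ 234   (silicon)
  x1, x2, x3, x4 ≥ 0.
At the optimum only silicomanganese, scrap grade C, nickel briquettes are positive (scrap grade A = 0). The nickel, carbon, silicon requirements are met with equality.
Optimal quantities: silicomanganese = 1.279 kg, scrap grade C = 1.903 kg, nickel briquettes = 1.8596 kg.
Hence cost = 1.61·1.279 + 0.36·1.903 + 19.85·1.8596 = £39.6573.

£39.66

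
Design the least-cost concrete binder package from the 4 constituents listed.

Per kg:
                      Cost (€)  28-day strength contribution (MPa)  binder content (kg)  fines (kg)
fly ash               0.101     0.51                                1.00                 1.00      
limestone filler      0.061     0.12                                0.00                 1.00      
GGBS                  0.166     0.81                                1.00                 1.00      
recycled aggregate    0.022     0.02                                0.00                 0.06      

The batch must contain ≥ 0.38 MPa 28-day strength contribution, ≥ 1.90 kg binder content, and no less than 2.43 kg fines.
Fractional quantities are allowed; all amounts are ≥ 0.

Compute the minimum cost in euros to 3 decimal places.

€0.224

Let x1 = kg of fly ash, x2 = kg of limestone filler, x3 = kg of GGBS, x4 = kg of recycled aggregate.
Minimise 0.101x1 + 0.061x2 + 0.166x3 + 0.022x4 subject to:
  0.51x1 + 0.12x2 + 0.81x3 + 0.02x4 ≥ 0.38   (28-day strength contribution)
  1x1 + 1x3 ≥ 1.9   (binder content)
  1x1 + 1x2 + 1x3 + 0.06x4 ≥ 2.43   (fines)
  x1, x2, x3, x4 ≥ 0.
At the optimum only fly ash, limestone filler are positive (GGBS, recycled aggregate = 0). There the binder content and fines constraints are tight.
Solving gives x1 = 1.9, x2 = 0.53.
Total cost: 0.101·1.9 + 0.061·0.53 = 0.22423.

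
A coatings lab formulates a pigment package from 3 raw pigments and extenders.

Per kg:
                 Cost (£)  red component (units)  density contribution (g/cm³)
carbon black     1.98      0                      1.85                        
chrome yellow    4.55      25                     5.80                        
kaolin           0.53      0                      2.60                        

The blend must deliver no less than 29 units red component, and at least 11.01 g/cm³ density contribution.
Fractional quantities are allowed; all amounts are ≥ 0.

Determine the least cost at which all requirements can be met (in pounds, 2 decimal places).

Let x1 = kg of carbon black, x2 = kg of chrome yellow, x3 = kg of kaolin.
Minimize 1.98x1 + 4.55x2 + 0.53x3 with:
  25x2 ≥ 29   (red component)
  1.85x1 + 5.8x2 + 2.6x3 ≥ 11.01   (density contribution)
  x1, x2, x3 ≥ 0.
The optimal basis is {chrome yellow, kaolin}; carbon black drops out. Binding constraints: red component and density contribution.
Optimal quantities: chrome yellow = 1.16 kg, kaolin = 1.647 kg.
Hence cost = 4.55·1.16 + 0.53·1.647 = £6.1509.

£6.15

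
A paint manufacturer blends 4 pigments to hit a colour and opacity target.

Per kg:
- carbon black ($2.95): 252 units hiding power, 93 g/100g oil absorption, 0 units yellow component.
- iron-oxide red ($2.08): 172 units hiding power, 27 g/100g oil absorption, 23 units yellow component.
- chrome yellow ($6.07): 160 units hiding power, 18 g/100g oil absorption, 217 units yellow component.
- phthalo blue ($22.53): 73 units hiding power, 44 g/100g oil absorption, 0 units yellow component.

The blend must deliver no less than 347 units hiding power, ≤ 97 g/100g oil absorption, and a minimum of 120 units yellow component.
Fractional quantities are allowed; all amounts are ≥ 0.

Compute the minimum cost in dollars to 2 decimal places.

This is a linear program. Let x1 = kg of carbon black, x2 = kg of iron-oxide red, x3 = kg of chrome yellow, x4 = kg of phthalo blue.
Minimise 2.95x1 + 2.08x2 + 6.07x3 + 22.53x4 subject to:
  252x1 + 172x2 + 160x3 + 73x4 ≥ 347   (hiding power)
  93x1 + 27x2 + 18x3 + 44x4 ≤ 97   (oil absorption)
  23x2 + 217x3 ≥ 120   (yellow component)
  x1, x2, x3, x4 ≥ 0.
The optimal basis is {iron-oxide red, chrome yellow}; carbon black, phthalo blue drop out. The hiding power and yellow component requirements are met with equality.
Solving gives x2 = 1.667, x3 = 0.3763.
Total cost: 2.08·1.667 + 6.07·0.3763 = 5.7515.

$5.75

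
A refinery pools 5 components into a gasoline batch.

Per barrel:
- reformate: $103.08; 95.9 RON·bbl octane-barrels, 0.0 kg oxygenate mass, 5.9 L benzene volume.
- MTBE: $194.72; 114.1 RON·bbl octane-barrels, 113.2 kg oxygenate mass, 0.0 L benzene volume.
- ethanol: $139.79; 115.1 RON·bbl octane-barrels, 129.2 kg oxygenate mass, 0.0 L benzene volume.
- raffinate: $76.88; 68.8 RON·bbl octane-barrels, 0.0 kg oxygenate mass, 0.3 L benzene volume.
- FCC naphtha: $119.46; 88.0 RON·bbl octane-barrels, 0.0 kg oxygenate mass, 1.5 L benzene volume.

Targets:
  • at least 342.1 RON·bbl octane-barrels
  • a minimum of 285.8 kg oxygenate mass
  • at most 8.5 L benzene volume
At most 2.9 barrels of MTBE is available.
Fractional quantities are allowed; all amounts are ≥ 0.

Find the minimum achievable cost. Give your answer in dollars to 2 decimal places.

$403.27

Let x1 = barrels of reformate, x2 = barrels of MTBE, x3 = barrels of ethanol, x4 = barrels of raffinate, x5 = barrels of FCC naphtha.
Minimize 103.08x1 + 194.72x2 + 139.79x3 + 76.88x4 + 119.46x5 with:
  95.9x1 + 114.1x2 + 115.1x3 + 68.8x4 + 88x5 ≥ 342.1   (octane-barrels)
  113.2x2 + 129.2x3 ≥ 285.8   (oxygenate mass)
  5.9x1 + 0.3x4 + 1.5x5 ≤ 8.5   (benzene volume)
  x2 ≤ 2.9
  x1, x2, x3, x4, x5 ≥ 0.
The optimal basis is {reformate, ethanol}; MTBE, raffinate, FCC naphtha drop out. The octane-barrels and oxygenate mass requirements are met with equality.
Solving gives x1 = 0.91231, x3 = 2.2121.
Cost = 103.08·0.91231 + 139.79·2.2121 = 403.2704.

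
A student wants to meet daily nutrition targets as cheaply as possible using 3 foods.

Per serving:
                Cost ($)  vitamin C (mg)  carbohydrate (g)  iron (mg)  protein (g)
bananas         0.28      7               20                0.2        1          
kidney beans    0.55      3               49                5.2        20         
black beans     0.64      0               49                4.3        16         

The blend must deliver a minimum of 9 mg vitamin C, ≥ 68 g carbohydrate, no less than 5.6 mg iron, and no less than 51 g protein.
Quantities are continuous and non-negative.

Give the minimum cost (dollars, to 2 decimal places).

Set it up as a linear program. Let x1 = servings of bananas, x2 = servings of kidney beans, x3 = servings of black beans.
min 0.28x1 + 0.55x2 + 0.64x3 subject to:
  7x1 + 3x2 ≥ 9   (vitamin C)
  20x1 + 49x2 + 49x3 ≥ 68   (carbohydrate)
  0.2x1 + 5.2x2 + 4.3x3 ≥ 5.6   (iron)
  1x1 + 20x2 + 16x3 ≥ 51   (protein)
  x1, x2, x3 ≥ 0.
At the optimum only bananas, kidney beans are positive (black beans = 0). Binding constraints: vitamin C and protein.
Solving gives x1 = 0.1971, x2 = 2.54.
Total cost: 0.28·0.1971 + 0.55·2.54 = 1.4522.

$1.45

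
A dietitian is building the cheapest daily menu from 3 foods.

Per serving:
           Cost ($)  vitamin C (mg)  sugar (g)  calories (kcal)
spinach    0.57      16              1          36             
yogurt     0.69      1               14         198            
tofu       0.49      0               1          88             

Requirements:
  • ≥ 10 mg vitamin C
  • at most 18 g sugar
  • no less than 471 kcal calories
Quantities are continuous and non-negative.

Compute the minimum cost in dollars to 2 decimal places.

$2.40

Let x1 = servings of spinach, x2 = servings of yogurt, x3 = servings of tofu.
Minimize 0.57x1 + 0.69x2 + 0.49x3 with:
  16x1 + 1x2 ≥ 10   (vitamin C)
  1x1 + 14x2 + 1x3 ≤ 18   (sugar)
  36x1 + 198x2 + 88x3 ≥ 471   (calories)
  x1, x2, x3 ≥ 0.
All 3 inputs are positive at the optimum. There the vitamin C, sugar, calories constraints are tight.
That vertex is x1 = 0.5595, x2 = 1.048, x3 = 2.765.
Hence cost = 0.57·0.5595 + 0.69·1.048 + 0.49·2.765 = $2.3969.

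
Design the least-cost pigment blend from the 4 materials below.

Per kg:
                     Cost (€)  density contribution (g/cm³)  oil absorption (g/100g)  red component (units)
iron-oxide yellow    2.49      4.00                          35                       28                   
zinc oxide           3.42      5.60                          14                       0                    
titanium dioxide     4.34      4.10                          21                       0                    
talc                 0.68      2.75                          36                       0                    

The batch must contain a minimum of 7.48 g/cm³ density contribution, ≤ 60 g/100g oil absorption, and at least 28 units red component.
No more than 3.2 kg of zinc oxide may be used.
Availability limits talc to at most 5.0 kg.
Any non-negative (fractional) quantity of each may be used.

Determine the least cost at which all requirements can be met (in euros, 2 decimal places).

Set it up as a linear program. Let x1 = kg of iron-oxide yellow, x2 = kg of zinc oxide, x3 = kg of titanium dioxide, x4 = kg of talc.
min 2.49x1 + 3.42x2 + 4.34x3 + 0.68x4 subject to:
  4x1 + 5.6x2 + 4.1x3 + 2.75x4 ≥ 7.48   (density contribution)
  35x1 + 14x2 + 21x3 + 36x4 ≤ 60   (oil absorption)
  28x1 ≥ 28   (red component)
  x2 ≤ 3.2
  x4 ≤ 5
  x1, x2, x3, x4 ≥ 0.
At the optimum only iron-oxide yellow, zinc oxide, talc are positive (titanium dioxide = 0). There the density contribution, oil absorption, red component constraints are tight.
Optimal quantities: iron-oxide yellow = 1 kg, zinc oxide = 0.3466 kg, talc = 0.5597 kg.
Hence cost = 2.49·1 + 3.42·0.3466 + 0.68·0.5597 = €4.0560.

€4.06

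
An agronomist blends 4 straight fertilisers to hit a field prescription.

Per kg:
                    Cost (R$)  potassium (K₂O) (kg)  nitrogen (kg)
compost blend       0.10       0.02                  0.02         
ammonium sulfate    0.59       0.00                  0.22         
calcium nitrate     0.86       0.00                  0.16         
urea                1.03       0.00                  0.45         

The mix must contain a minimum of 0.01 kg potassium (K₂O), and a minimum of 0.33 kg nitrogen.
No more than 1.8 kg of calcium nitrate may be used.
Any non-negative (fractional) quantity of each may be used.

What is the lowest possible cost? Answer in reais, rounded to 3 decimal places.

This is a linear program. Let x1 = kg of compost blend, x2 = kg of ammonium sulfate, x3 = kg of calcium nitrate, x4 = kg of urea.
Minimize 0.1x1 + 0.59x2 + 0.86x3 + 1.03x4 subject to:
  0.02x1 ≥ 0.01   (potassium (K₂O))
  0.02x1 + 0.22x2 + 0.16x3 + 0.45x4 ≥ 0.33   (nitrogen)
  x3 ≤ 1.8
  x1, x2, x3, x4 ≥ 0.
The minimum-cost mix takes nothing from ammonium sulfate, calcium nitrate — only compost blend, urea. There the potassium (K₂O) and nitrogen constraints are tight.
Optimal quantities: compost blend = 0.5 kg, urea = 0.7111 kg.
Hence cost = 0.1·0.5 + 1.03·0.7111 = R$0.78243.

R$0.782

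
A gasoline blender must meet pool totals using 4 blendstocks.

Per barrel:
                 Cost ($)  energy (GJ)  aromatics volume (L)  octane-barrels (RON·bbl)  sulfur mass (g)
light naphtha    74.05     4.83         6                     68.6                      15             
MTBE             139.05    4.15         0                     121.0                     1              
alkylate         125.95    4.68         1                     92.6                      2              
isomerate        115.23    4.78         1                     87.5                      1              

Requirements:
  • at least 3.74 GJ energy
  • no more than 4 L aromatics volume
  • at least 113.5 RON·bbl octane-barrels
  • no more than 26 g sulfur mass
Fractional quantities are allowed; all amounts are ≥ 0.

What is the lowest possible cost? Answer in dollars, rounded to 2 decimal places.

This is a linear program. Let x1 = barrels of light naphtha, x2 = barrels of MTBE, x3 = barrels of alkylate, x4 = barrels of isomerate.
min 74.05x1 + 139.05x2 + 125.95x3 + 115.23x4 subject to:
  4.83x1 + 4.15x2 + 4.68x3 + 4.78x4 ≥ 3.74   (energy)
  6x1 + 1x3 + 1x4 ≤ 4   (aromatics volume)
  68.6x1 + 121x2 + 92.6x3 + 87.5x4 ≥ 113.5   (octane-barrels)
  15x1 + 1x2 + 2x3 + 1x4 ≤ 26   (sulfur mass)
  x1, x2, x3, x4 ≥ 0.
The optimal basis is {light naphtha, MTBE}; alkylate, isomerate drop out. Binding constraints: aromatics volume and octane-barrels.
That vertex is x1 = 0.66667, x2 = 0.56006.
Hence cost = 74.05·0.66667 + 139.05·0.56006 = $127.2433.

$127.24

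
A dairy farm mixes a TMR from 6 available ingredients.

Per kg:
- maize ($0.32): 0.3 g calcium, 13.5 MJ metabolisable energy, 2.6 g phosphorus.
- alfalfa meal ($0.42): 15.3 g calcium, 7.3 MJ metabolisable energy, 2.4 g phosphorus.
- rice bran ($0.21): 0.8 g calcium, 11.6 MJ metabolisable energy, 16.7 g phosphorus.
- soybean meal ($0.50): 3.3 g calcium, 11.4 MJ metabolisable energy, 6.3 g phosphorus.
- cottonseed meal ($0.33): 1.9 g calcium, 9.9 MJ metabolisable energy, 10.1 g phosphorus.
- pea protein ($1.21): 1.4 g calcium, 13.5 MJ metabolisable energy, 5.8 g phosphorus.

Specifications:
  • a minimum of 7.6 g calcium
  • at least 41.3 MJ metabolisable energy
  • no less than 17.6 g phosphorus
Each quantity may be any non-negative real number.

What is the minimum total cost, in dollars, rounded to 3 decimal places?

$0.840

Let x1 = kg of maize, x2 = kg of alfalfa meal, x3 = kg of rice bran, x4 = kg of soybean meal, x5 = kg of cottonseed meal, x6 = kg of pea protein.
Minimize 0.32x1 + 0.42x2 + 0.21x3 + 0.5x4 + 0.33x5 + 1.21x6 with:
  0.3x1 + 15.3x2 + 0.8x3 + 3.3x4 + 1.9x5 + 1.4x6 ≥ 7.6   (calcium)
  13.5x1 + 7.3x2 + 11.6x3 + 11.4x4 + 9.9x5 + 13.5x6 ≥ 41.3   (metabolisable energy)
  2.6x1 + 2.4x2 + 16.7x3 + 6.3x4 + 10.1x5 + 5.8x6 ≥ 17.6   (phosphorus)
  x1, x2, x3, x4, x5, x6 ≥ 0.
At the optimum only alfalfa meal, rice bran are positive (maize, soybean meal, cottonseed meal, pea protein = 0). The calcium and metabolisable energy requirements are met with equality.
So alfalfa meal = 0.3211 kg, rice bran = 3.358 kg.
Objective = 0.42·0.3211 + 0.21·3.358 = 0.84004.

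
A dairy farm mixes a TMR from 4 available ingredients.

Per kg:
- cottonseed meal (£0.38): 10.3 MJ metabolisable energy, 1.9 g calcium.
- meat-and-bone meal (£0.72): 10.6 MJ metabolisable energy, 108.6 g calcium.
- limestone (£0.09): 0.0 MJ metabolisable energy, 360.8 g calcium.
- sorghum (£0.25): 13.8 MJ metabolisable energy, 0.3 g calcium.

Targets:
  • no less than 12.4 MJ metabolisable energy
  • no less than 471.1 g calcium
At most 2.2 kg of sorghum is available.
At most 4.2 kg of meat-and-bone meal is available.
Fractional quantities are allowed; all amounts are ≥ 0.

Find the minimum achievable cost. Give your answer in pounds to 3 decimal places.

This is a linear program. Let x1 = kg of cottonseed meal, x2 = kg of meat-and-bone meal, x3 = kg of limestone, x4 = kg of sorghum.
min 0.38x1 + 0.72x2 + 0.09x3 + 0.25x4 s.t.:
  10.3x1 + 10.6x2 + 13.8x4 ≥ 12.4   (metabolisable energy)
  1.9x1 + 108.6x2 + 360.8x3 + 0.3x4 ≥ 471.1   (calcium)
  x4 ≤ 2.2
  x2 ≤ 4.2
  x1, x2, x3, x4 ≥ 0.
The optimal basis is {limestone, sorghum}; cottonseed meal, meat-and-bone meal drop out. The metabolisable energy and calcium requirements are met with equality.
So limestone = 1.305 kg, sorghum = 0.8986 kg.
Hence cost = 0.09·1.305 + 0.25·0.8986 = £0.34210.

£0.342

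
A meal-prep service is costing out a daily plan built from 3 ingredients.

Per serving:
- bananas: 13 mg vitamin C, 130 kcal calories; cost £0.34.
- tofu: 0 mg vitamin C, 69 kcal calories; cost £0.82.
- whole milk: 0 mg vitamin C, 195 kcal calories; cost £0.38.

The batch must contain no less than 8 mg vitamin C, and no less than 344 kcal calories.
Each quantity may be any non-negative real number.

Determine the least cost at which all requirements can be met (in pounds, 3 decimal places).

Set it up as a linear program. Let x1 = servings of bananas, x2 = servings of tofu, x3 = servings of whole milk.
Minimize 0.34x1 + 0.82x2 + 0.38x3 s.t.:
  13x1 ≥ 8   (vitamin C)
  130x1 + 69x2 + 195x3 ≥ 344   (calories)
  x1, x2, x3 ≥ 0.
The minimum-cost mix takes nothing from tofu — only bananas, whole milk. Binding constraints: vitamin C and calories.
That vertex is x1 = 0.6154, x3 = 1.354.
Hence cost = 0.34·0.6154 + 0.38·1.354 = £0.72376.

£0.724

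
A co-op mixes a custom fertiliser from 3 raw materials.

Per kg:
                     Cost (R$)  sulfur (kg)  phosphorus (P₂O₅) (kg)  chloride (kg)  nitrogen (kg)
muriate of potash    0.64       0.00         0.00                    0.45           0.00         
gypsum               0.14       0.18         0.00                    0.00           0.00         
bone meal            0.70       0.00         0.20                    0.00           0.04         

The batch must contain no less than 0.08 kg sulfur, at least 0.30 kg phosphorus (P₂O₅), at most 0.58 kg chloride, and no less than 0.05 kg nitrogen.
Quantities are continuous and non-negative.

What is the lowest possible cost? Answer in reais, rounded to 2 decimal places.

R$1.11

Let x1 = kg of muriate of potash, x2 = kg of gypsum, x3 = kg of bone meal.
Minimise 0.64x1 + 0.14x2 + 0.7x3 subject to:
  0.18x2 ≥ 0.08   (sulfur)
  0.2x3 ≥ 0.3   (phosphorus (P₂O₅))
  0.45x1 ≤ 0.58   (chloride)
  0.04x3 ≥ 0.05   (nitrogen)
  x1, x2, x3 ≥ 0.
The optimal basis is {gypsum, bone meal}; muriate of potash drops out. Binding constraints: sulfur and phosphorus (P₂O₅).
Solving gives x2 = 0.4444, x3 = 1.5.
Objective = 0.14·0.4444 + 0.7·1.5 = 1.1122.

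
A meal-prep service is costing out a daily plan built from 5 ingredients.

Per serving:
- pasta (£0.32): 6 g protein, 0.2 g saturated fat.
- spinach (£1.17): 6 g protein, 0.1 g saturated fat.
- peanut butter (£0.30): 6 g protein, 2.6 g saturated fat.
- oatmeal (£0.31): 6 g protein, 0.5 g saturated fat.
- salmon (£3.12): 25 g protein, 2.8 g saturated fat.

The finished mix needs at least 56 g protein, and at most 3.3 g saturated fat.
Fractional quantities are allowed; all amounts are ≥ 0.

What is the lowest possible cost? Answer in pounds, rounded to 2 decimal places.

£2.94

Treat it as an LP. Let x1 = servings of pasta, x2 = servings of spinach, x3 = servings of peanut butter, x4 = servings of oatmeal, x5 = servings of salmon.
Minimise 0.32x1 + 1.17x2 + 0.3x3 + 0.31x4 + 3.12x5 with:
  6x1 + 6x2 + 6x3 + 6x4 + 25x5 ≥ 56   (protein)
  0.2x1 + 0.1x2 + 2.6x3 + 0.5x4 + 2.8x5 ≤ 3.3   (saturated fat)
  x1, x2, x3, x4, x5 ≥ 0.
The optimal basis is {pasta, oatmeal}; spinach, peanut butter, salmon drop out. There the protein and saturated fat constraints are tight.
Solving gives x1 = 4.556, x4 = 4.778.
Objective = 0.32·4.556 + 0.31·4.778 = 2.9391.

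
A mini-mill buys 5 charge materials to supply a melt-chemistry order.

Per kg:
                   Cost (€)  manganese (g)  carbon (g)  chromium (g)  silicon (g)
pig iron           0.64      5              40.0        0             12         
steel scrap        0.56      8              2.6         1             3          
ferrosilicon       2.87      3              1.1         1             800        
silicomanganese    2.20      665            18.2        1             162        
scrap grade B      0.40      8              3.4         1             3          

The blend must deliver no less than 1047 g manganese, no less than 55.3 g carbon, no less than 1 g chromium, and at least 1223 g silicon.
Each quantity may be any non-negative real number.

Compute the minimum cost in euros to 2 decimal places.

€7.30

Let x1 = kg of pig iron, x2 = kg of steel scrap, x3 = kg of ferrosilicon, x4 = kg of silicomanganese, x5 = kg of scrap grade B.
Minimise 0.64x1 + 0.56x2 + 2.87x3 + 2.2x4 + 0.4x5 subject to:
  5x1 + 8x2 + 3x3 + 665x4 + 8x5 ≥ 1047   (manganese)
  40x1 + 2.6x2 + 1.1x3 + 18.2x4 + 3.4x5 ≥ 55.3   (carbon)
  1x2 + 1x3 + 1x4 + 1x5 ≥ 1   (chromium)
  12x1 + 3x2 + 800x3 + 162x4 + 3x5 ≥ 1223   (silicon)
  x1, x2, x3, x4, x5 ≥ 0.
The minimum-cost mix takes nothing from steel scrap, scrap grade B — only pig iron, ferrosilicon, silicomanganese. The manganese, carbon, silicon requirements are met with equality.
That vertex is x1 = 0.6377, x3 = 1.202, x4 = 1.564.
Hence cost = 0.64·0.6377 + 2.87·1.202 + 2.2·1.564 = €7.2987.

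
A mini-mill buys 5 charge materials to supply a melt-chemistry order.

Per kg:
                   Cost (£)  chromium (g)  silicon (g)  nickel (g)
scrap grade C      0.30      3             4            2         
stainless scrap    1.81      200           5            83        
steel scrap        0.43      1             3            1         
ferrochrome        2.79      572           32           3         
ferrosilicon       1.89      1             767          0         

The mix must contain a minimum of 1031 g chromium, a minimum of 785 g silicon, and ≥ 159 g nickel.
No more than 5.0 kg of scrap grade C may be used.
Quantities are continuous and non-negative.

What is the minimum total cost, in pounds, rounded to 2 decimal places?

Let x1 = kg of scrap grade C, x2 = kg of stainless scrap, x3 = kg of steel scrap, x4 = kg of ferrochrome, x5 = kg of ferrosilicon.
Minimize 0.3x1 + 1.81x2 + 0.43x3 + 2.79x4 + 1.89x5 subject to:
  3x1 + 200x2 + 1x3 + 572x4 + 1x5 ≥ 1031   (chromium)
  4x1 + 5x2 + 3x3 + 32x4 + 767x5 ≥ 785   (silicon)
  2x1 + 83x2 + 1x3 + 3x4 ≥ 159   (nickel)
  x1 ≤ 5
  x1, x2, x3, x4, x5 ≥ 0.
The minimum-cost mix takes nothing from scrap grade C, steel scrap — only stainless scrap, ferrochrome, ferrosilicon. There the chromium, silicon, nickel constraints are tight.
Solving gives x2 = 1.874, x4 = 1.145, x5 = 0.9635.
Objective = 1.81·1.874 + 2.79·1.145 + 1.89·0.9635 = 8.4075.

£8.41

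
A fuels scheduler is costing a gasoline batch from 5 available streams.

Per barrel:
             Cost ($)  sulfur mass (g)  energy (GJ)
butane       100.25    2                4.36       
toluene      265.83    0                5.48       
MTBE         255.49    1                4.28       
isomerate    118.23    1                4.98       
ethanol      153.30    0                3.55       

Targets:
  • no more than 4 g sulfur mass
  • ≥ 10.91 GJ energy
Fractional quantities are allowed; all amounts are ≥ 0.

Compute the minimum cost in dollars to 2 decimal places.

$253.77

Treat it as an LP. Let x1 = barrels of butane, x2 = barrels of toluene, x3 = barrels of MTBE, x4 = barrels of isomerate, x5 = barrels of ethanol.
Minimise 100.25x1 + 265.83x2 + 255.49x3 + 118.23x4 + 153.3x5 subject to:
  2x1 + 1x3 + 1x4 ≤ 4   (sulfur mass)
  4.36x1 + 5.48x2 + 4.28x3 + 4.98x4 + 3.55x5 ≥ 10.91   (energy)
  x1, x2, x3, x4, x5 ≥ 0.
The optimal basis is {butane, isomerate}; toluene, MTBE, ethanol drop out. There the sulfur mass and energy constraints are tight.
So butane = 1.609 barrels, isomerate = 0.7821 barrels.
Total cost: 100.25·1.609 + 118.23·0.7821 = 253.7699.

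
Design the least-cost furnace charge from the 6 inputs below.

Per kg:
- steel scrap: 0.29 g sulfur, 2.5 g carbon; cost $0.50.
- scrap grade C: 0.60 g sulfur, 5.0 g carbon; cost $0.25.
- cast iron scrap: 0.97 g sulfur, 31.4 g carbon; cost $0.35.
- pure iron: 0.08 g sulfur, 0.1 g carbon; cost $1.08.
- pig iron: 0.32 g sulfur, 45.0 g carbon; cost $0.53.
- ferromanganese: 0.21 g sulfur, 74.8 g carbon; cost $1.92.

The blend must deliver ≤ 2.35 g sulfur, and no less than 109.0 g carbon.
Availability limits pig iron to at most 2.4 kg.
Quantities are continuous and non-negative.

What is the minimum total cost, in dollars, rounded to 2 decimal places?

Set it up as a linear program. Let x1 = kg of steel scrap, x2 = kg of scrap grade C, x3 = kg of cast iron scrap, x4 = kg of pure iron, x5 = kg of pig iron, x6 = kg of ferromanganese.
Minimize 0.5x1 + 0.25x2 + 0.35x3 + 1.08x4 + 0.53x5 + 1.92x6 s.t.:
  0.29x1 + 0.6x2 + 0.97x3 + 0.08x4 + 0.32x5 + 0.21x6 ≤ 2.35   (sulfur)
  2.5x1 + 5x2 + 31.4x3 + 0.1x4 + 45x5 + 74.8x6 ≥ 109   (carbon)
  x5 ≤ 2.4
  x1, x2, x3, x4, x5, x6 ≥ 0.
The cheapest feasible vertex uses only cast iron scrap, pig iron; steel scrap, scrap grade C, pure iron, ferromanganese are not used. There the sulfur and carbon constraints are tight.
That vertex is x3 = 2.109, x5 = 0.9505.
Cost = 0.35·2.109 + 0.53·0.9505 = 1.2419.

$1.24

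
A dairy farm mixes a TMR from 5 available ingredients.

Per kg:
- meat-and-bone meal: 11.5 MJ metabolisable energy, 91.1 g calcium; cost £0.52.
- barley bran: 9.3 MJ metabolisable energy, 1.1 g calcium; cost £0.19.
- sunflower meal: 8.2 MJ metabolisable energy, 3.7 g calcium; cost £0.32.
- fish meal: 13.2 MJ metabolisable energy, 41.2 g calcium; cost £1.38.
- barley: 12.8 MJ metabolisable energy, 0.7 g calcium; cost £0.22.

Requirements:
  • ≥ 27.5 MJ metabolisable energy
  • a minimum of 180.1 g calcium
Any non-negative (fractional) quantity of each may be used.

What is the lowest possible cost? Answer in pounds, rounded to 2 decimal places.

£1.11

Treat it as an LP. Let x1 = kg of meat-and-bone meal, x2 = kg of barley bran, x3 = kg of sunflower meal, x4 = kg of fish meal, x5 = kg of barley.
Minimize 0.52x1 + 0.19x2 + 0.32x3 + 1.38x4 + 0.22x5 s.t.:
  11.5x1 + 9.3x2 + 8.2x3 + 13.2x4 + 12.8x5 ≥ 27.5   (metabolisable energy)
  91.1x1 + 1.1x2 + 3.7x3 + 41.2x4 + 0.7x5 ≥ 180.1   (calcium)
  x1, x2, x3, x4, x5 ≥ 0.
At the optimum only meat-and-bone meal, barley are positive (barley bran, sunflower meal, fish meal = 0). There the metabolisable energy and calcium constraints are tight.
That vertex is x1 = 1.974, x5 = 0.3749.
Hence cost = 0.52·1.974 + 0.22·0.3749 = £1.1090.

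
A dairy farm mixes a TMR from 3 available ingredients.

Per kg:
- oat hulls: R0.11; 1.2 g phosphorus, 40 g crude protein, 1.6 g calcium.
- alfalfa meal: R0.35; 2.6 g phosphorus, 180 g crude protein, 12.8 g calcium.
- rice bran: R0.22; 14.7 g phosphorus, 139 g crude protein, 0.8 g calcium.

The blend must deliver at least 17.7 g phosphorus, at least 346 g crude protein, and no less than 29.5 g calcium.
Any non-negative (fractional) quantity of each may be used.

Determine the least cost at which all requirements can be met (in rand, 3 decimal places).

R0.966

Let x1 = kg of oat hulls, x2 = kg of alfalfa meal, x3 = kg of rice bran.
Minimize 0.11x1 + 0.35x2 + 0.22x3 with:
  1.2x1 + 2.6x2 + 14.7x3 ≥ 17.7   (phosphorus)
  40x1 + 180x2 + 139x3 ≥ 346   (crude protein)
  1.6x1 + 12.8x2 + 0.8x3 ≥ 29.5   (calcium)
  x1, x2, x3 ≥ 0.
The cheapest feasible vertex uses only alfalfa meal, rice bran; oat hulls is not used. There the phosphorus and calcium constraints are tight.
So alfalfa meal = 2.254 kg, rice bran = 0.8054 kg.
Objective = 0.35·2.254 + 0.22·0.8054 = 0.96609.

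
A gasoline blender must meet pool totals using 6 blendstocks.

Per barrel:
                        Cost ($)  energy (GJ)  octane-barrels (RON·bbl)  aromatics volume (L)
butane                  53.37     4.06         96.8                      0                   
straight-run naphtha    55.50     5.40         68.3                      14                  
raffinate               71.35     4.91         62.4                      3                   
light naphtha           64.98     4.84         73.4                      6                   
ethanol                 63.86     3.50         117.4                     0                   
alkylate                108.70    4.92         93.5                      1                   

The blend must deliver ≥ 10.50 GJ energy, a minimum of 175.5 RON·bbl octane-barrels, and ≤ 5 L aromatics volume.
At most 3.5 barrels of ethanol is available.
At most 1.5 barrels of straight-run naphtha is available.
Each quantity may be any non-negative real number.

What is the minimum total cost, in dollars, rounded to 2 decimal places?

Set it up as a linear program. Let x1 = barrels of butane, x2 = barrels of straight-run naphtha, x3 = barrels of raffinate, x4 = barrels of light naphtha, x5 = barrels of ethanol, x6 = barrels of alkylate.
Minimize 53.37x1 + 55.5x2 + 71.35x3 + 64.98x4 + 63.86x5 + 108.7x6 s.t.:
  4.06x1 + 5.4x2 + 4.91x3 + 4.84x4 + 3.5x5 + 4.92x6 ≥ 10.5   (energy)
  96.8x1 + 68.3x2 + 62.4x3 + 73.4x4 + 117.4x5 + 93.5x6 ≥ 175.5   (octane-barrels)
  14x2 + 3x3 + 6x4 + 1x6 ≤ 5   (aromatics volume)
  x5 ≤ 3.5
  x2 ≤ 1.5
  x1, x2, x3, x4, x5, x6 ≥ 0.
The cheapest feasible vertex uses only butane, straight-run naphtha; raffinate, light naphtha, ethanol, alkylate are not used. There the energy and aromatics volume constraints are tight.
Optimal quantities: butane = 2.1112 barrels, straight-run naphtha = 0.35714 barrels.
Total cost: 53.37·2.1112 + 55.5·0.35714 = 132.4960.

$132.50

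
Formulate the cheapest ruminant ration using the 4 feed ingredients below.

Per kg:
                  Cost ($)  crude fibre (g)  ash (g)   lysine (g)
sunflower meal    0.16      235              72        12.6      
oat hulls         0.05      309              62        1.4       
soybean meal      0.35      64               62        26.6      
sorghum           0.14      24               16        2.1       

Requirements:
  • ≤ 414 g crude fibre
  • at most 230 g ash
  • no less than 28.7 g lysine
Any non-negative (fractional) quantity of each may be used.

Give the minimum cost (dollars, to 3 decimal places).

This is a linear program. Let x1 = kg of sunflower meal, x2 = kg of oat hulls, x3 = kg of soybean meal, x4 = kg of sorghum.
Minimize 0.16x1 + 0.05x2 + 0.35x3 + 0.14x4 with:
  235x1 + 309x2 + 64x3 + 24x4 ≤ 414   (crude fibre)
  72x1 + 62x2 + 62x3 + 16x4 ≤ 230   (ash)
  12.6x1 + 1.4x2 + 26.6x3 + 2.1x4 ≥ 28.7   (lysine)
  x1, x2, x3, x4 ≥ 0.
The optimal basis is {sunflower meal, soybean meal}; oat hulls, sorghum drop out. The crude fibre and lysine requirements are met with equality.
Solving gives x1 = 1.685, x3 = 0.2807.
Cost = 0.16·1.685 + 0.35·0.2807 = 0.36785.

$0.368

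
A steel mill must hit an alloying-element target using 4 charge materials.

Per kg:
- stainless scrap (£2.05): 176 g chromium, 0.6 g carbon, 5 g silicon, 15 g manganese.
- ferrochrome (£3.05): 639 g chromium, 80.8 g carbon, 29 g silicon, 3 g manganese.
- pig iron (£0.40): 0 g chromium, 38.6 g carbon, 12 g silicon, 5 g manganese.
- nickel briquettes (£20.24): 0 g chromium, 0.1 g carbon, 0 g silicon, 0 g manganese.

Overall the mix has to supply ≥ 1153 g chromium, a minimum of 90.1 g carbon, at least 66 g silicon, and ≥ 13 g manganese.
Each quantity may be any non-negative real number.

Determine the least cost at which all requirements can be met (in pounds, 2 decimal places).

Treat it as an LP. Let x1 = kg of stainless scrap, x2 = kg of ferrochrome, x3 = kg of pig iron, x4 = kg of nickel briquettes.
Minimise 2.05x1 + 3.05x2 + 0.4x3 + 20.24x4 with:
  176x1 + 639x2 ≥ 1153   (chromium)
  0.6x1 + 80.8x2 + 38.6x3 + 0.1x4 ≥ 90.1   (carbon)
  5x1 + 29x2 + 12x3 ≥ 66   (silicon)
  15x1 + 3x2 + 5x3 ≥ 13   (manganese)
  x1, x2, x3, x4 ≥ 0.
The minimum-cost mix takes nothing from stainless scrap, nickel briquettes — only ferrochrome, pig iron. There the chromium and manganese constraints are tight.
Optimal quantities: ferrochrome = 1.804 kg, pig iron = 1.517 kg.
Total cost: 3.05·1.804 + 0.4·1.517 = 6.1090.

£6.11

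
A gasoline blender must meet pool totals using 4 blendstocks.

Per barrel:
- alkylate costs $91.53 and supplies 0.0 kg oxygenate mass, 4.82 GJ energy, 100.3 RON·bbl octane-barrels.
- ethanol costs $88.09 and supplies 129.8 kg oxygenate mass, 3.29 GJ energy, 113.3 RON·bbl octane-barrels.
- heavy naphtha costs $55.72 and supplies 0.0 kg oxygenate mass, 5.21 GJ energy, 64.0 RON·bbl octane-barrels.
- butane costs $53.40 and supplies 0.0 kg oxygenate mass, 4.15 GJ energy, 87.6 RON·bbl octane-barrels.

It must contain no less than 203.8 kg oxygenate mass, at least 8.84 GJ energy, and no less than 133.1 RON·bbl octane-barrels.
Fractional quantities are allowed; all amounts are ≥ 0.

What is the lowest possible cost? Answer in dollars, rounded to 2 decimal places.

$177.61

Let x1 = barrels of alkylate, x2 = barrels of ethanol, x3 = barrels of heavy naphtha, x4 = barrels of butane.
Minimize 91.53x1 + 88.09x2 + 55.72x3 + 53.4x4 subject to:
  129.8x2 ≥ 203.8   (oxygenate mass)
  4.82x1 + 3.29x2 + 5.21x3 + 4.15x4 ≥ 8.84   (energy)
  100.3x1 + 113.3x2 + 64x3 + 87.6x4 ≥ 133.1   (octane-barrels)
  x1, x2, x3, x4 ≥ 0.
The optimal basis is {ethanol, heavy naphtha}; alkylate, butane drop out. Binding constraints: oxygenate mass and energy.
Solving gives x2 = 1.5701, x3 = 0.70525.
Hence cost = 88.09·1.5701 + 55.72·0.70525 = $177.6066.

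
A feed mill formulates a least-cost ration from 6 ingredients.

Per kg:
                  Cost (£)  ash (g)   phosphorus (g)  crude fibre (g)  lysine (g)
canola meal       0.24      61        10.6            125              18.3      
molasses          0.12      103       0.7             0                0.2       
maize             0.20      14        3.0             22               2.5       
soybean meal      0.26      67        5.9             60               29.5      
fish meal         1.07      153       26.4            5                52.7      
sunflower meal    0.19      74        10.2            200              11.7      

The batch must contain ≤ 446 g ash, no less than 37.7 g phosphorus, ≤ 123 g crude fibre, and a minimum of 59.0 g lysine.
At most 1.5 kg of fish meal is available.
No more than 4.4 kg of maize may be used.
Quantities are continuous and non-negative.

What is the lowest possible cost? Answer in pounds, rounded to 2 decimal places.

£1.35

Let x1 = kg of canola meal, x2 = kg of molasses, x3 = kg of maize, x4 = kg of soybean meal, x5 = kg of fish meal, x6 = kg of sunflower meal.
min 0.24x1 + 0.12x2 + 0.2x3 + 0.26x4 + 1.07x5 + 0.19x6 s.t.:
  61x1 + 103x2 + 14x3 + 67x4 + 153x5 + 74x6 ≤ 446   (ash)
  10.6x1 + 0.7x2 + 3x3 + 5.9x4 + 26.4x5 + 10.2x6 ≥ 37.7   (phosphorus)
  125x1 + 22x3 + 60x4 + 5x5 + 200x6 ≤ 123   (crude fibre)
  18.3x1 + 0.2x2 + 2.5x3 + 29.5x4 + 52.7x5 + 11.7x6 ≥ 59   (lysine)
  x5 ≤ 1.5
  x3 ≤ 4.4
  x1, x2, x3, x4, x5, x6 ≥ 0.
At the optimum only canola meal, fish meal are positive (molasses, maize, soybean meal, sunflower meal = 0). There the phosphorus and crude fibre constraints are tight.
So canola meal = 0.942 kg, fish meal = 1.05 kg.
Cost = 0.24·0.942 + 1.07·1.05 = 1.3496.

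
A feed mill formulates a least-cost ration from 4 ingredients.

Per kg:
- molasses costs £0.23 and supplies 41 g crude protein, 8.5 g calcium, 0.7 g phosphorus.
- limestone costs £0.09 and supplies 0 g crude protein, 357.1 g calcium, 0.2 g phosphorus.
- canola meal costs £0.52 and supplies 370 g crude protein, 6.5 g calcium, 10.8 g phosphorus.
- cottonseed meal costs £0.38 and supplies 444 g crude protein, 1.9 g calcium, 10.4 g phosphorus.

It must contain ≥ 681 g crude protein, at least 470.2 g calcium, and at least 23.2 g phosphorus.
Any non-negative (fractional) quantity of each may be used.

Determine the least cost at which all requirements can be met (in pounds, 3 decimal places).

Let x1 = kg of molasses, x2 = kg of limestone, x3 = kg of canola meal, x4 = kg of cottonseed meal.
Minimise 0.23x1 + 0.09x2 + 0.52x3 + 0.38x4 s.t.:
  41x1 + 370x3 + 444x4 ≥ 681   (crude protein)
  8.5x1 + 357.1x2 + 6.5x3 + 1.9x4 ≥ 470.2   (calcium)
  0.7x1 + 0.2x2 + 10.8x3 + 10.4x4 ≥ 23.2   (phosphorus)
  x1, x2, x3, x4 ≥ 0.
At the optimum only limestone, cottonseed meal are positive (molasses, canola meal = 0). There the calcium and phosphorus constraints are tight.
Solving gives x2 = 1.305, x4 = 2.206.
Total cost: 0.09·1.305 + 0.38·2.206 = 0.95573.

£0.956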